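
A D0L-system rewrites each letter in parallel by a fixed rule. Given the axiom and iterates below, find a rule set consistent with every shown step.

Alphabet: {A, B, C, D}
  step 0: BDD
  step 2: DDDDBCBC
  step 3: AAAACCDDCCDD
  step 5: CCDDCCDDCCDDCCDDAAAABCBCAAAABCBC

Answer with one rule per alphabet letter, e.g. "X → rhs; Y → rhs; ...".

A->BC, B->CC, C->DD, D->A

  step 2 ⇒ step 3: DDDDBCBC ⇒ A·A·A·A·CC·DD·CC·DD
    B ↦ CC
    C ↦ DD
    D ↦ A
    A ↦ BC  (constrained at step 3)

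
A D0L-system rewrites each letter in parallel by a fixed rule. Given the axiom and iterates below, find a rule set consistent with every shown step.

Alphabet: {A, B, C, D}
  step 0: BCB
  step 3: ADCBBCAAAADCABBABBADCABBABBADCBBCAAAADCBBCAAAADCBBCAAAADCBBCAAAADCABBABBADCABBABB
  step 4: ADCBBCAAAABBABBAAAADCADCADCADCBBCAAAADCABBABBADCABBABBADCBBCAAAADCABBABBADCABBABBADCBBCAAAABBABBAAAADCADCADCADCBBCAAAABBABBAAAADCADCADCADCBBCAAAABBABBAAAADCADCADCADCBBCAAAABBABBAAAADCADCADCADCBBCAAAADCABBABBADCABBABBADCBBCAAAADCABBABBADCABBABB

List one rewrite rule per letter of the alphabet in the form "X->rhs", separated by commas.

A->ADC, B->ABB, C->AAA, D->BBC

  step 3 ⇒ step 4: ADCBBCAAAADCABBABBADCABBABBADCBBCAAAADCBBCAAAADCBBCAAAADCBBCAAAADCABBABBADCABBABB ⇒ ADC·BBC·AAA·ABB·ABB·AAA·ADC·ADC·ADC·ADC·BBC·AAA·ADC·ABB·ABB·ADC·ABB·ABB·ADC·BBC·AAA·ADC·ABB·ABB·ADC·ABB·ABB·ADC·BBC·AAA·ABB·ABB·AAA·ADC·ADC·ADC·ADC·BBC·AAA·ABB·ABB·AAA·ADC·ADC·ADC·ADC·BBC·AAA·ABB·ABB·AAA·ADC·ADC·ADC·ADC·BBC·AAA·ABB·ABB·AAA·ADC·ADC·ADC·ADC·BBC·AAA·ADC·ABB·ABB·ADC·ABB·ABB·ADC·BBC·AAA·ADC·ABB·ABB·ADC·ABB·ABB
    A ↦ ADC
    B ↦ ABB
    C ↦ AAA
    D ↦ BBC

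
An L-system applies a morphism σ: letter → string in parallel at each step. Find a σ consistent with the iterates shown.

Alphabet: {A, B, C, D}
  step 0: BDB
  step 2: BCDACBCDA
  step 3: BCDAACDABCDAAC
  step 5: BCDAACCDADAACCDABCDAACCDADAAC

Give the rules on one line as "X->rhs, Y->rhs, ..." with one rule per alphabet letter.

A->C, B->BC, C->DA, D->A

  step 2 ⇒ step 3: BCDACBCDA ⇒ BC·DA·A·C·DA·BC·DA·A·C
    A ↦ C
    B ↦ BC
    C ↦ DA
    D ↦ A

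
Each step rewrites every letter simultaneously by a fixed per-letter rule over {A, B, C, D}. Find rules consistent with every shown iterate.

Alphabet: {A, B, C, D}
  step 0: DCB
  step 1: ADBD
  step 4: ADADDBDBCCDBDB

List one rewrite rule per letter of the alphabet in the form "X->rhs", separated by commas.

A->CC, B->D, C->DB, D->A

  step 0 ⇒ step 1: DCB ⇒ A·DB·D
    B ↦ D
    C ↦ DB
    D ↦ A
    A ↦ CC  (constrained at step 1)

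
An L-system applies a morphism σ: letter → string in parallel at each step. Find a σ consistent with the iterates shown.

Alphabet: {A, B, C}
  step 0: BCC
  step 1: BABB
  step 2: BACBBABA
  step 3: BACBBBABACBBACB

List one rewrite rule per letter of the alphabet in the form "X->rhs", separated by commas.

  step 2 ⇒ step 3: BACBBABA ⇒ BA·CB·B·BA·BA·CB·BA·CB
    A ↦ CB
    B ↦ BA
    C ↦ B

A->CB, B->BA, C->B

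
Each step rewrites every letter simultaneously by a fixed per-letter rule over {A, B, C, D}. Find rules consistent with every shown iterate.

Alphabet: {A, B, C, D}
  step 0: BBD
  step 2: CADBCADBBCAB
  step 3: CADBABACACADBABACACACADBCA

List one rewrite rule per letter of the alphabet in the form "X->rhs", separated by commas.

  step 2 ⇒ step 3: CADBCADBBCAB ⇒ CAD·B·ABA·CA·CAD·B·ABA·CA·CA·CAD·B·CA
    A ↦ B
    B ↦ CA
    C ↦ CAD
    D ↦ ABA

A->B, B->CA, C->CAD, D->ABA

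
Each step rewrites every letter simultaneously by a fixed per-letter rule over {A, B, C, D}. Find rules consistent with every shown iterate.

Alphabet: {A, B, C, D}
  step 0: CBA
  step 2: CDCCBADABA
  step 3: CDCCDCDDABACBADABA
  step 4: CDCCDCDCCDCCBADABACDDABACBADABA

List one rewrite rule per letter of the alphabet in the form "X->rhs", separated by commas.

  step 3 ⇒ step 4: CDCCDCDDABACBADABA ⇒ CD·C·CD·CD·C·CD·C·C·BA·DA·BA·CD·DA·BA·C·BA·DA·BA
    A ↦ BA
    B ↦ DA
    C ↦ CD
    D ↦ C

A->BA, B->DA, C->CD, D->C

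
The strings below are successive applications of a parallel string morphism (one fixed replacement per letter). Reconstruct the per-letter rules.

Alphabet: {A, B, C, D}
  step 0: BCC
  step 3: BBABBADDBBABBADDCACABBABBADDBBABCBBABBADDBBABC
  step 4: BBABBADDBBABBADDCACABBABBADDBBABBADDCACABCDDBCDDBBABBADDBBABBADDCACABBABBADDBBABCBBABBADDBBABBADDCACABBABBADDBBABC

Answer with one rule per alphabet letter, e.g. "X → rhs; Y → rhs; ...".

  step 3 ⇒ step 4: BBABBADDBBABBADDCACABBABBADDBBABCBBABBADDBBABC ⇒ BBA·BBA·DD·BBA·BBA·DD·CA·CA·BBA·BBA·DD·BBA·BBA·DD·CA·CA·BC·DD·BC·DD·BBA·BBA·DD·BBA·BBA·DD·CA·CA·BBA·BBA·DD·BBA·BC·BBA·BBA·DD·BBA·BBA·DD·CA·CA·BBA·BBA·DD·BBA·BC
    A ↦ DD
    B ↦ BBA
    C ↦ BC
    D ↦ CA

A->DD, B->BBA, C->BC, D->CA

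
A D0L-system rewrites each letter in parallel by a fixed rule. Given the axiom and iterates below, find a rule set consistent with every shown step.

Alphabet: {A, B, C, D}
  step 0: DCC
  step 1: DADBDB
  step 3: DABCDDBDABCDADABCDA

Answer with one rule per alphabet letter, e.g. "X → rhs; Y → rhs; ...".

  step 0 ⇒ step 1: DCC ⇒ DA·DB·DB
    C ↦ DB
    D ↦ DA
    A ↦ BC  (constrained at step 1)
    B ↦ D  (constrained at step 1)

A->BC, B->D, C->DB, D->DA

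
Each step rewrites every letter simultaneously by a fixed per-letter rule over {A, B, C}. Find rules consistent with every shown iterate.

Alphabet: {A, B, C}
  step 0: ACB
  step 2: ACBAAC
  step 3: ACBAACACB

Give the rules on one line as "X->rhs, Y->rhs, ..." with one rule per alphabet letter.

A->AC, B->A, C->B

  step 2 ⇒ step 3: ACBAAC ⇒ AC·B·A·AC·AC·B
    A ↦ AC
    B ↦ A
    C ↦ B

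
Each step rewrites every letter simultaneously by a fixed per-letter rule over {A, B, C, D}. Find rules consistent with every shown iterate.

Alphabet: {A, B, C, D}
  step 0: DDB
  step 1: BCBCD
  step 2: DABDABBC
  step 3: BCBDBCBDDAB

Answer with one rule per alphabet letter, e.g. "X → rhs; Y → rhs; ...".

  step 2 ⇒ step 3: DABDABBC ⇒ BC·B·D·BC·B·D·D·AB
    A ↦ B
    B ↦ D
    C ↦ AB
    D ↦ BC

A->B, B->D, C->AB, D->BC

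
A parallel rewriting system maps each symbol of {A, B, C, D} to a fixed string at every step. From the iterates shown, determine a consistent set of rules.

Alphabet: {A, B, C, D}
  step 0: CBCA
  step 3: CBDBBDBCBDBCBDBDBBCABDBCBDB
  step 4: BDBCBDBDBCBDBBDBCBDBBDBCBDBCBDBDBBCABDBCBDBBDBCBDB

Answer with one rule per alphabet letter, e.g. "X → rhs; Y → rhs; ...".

A->CAB, B->DB, C->B, D->CB

  step 3 ⇒ step 4: CBDBBDBCBDBCBDBDBBCABDBCBDB ⇒ B·DB·CB·DB·DB·CB·DB·B·DB·CB·DB·B·DB·CB·DB·CB·DB·DB·B·CAB·DB·CB·DB·B·DB·CB·DB
    A ↦ CAB
    B ↦ DB
    C ↦ B
    D ↦ CB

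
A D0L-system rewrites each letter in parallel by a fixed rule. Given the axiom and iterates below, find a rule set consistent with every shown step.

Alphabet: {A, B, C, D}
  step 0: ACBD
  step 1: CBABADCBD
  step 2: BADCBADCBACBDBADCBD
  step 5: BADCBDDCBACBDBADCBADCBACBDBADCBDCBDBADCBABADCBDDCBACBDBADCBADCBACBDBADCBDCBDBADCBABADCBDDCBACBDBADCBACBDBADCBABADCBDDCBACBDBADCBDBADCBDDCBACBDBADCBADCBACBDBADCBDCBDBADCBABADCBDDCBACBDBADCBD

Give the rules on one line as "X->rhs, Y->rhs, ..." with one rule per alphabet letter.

  step 1 ⇒ step 2: CBABADCBD ⇒ BA·D·CBA·D·CBA·CBD·BA·D·CBD
    A ↦ CBA
    B ↦ D
    C ↦ BA
    D ↦ CBD

A->CBA, B->D, C->BA, D->CBD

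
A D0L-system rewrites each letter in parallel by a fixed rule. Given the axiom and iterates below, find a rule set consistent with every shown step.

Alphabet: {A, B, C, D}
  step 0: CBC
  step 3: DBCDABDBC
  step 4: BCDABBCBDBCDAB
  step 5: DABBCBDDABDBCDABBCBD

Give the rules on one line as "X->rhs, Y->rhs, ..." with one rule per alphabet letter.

A->B, B->D, C->AB, D->BC

  step 4 ⇒ step 5: BCDABBCBDBCDAB ⇒ D·AB·BC·B·D·D·AB·D·BC·D·AB·BC·B·D
    A ↦ B
    B ↦ D
    C ↦ AB
    D ↦ BC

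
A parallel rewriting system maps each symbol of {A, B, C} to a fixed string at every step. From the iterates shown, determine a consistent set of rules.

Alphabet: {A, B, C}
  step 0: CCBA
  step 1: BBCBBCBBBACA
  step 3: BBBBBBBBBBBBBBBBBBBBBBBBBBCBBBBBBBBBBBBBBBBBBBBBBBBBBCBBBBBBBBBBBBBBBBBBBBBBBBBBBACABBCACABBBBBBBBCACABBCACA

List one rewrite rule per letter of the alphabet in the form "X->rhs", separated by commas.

A->ACA, B->BBB, C->BBC

  step 0 ⇒ step 1: CCBA ⇒ BBC·BBC·BBB·ACA
    A ↦ ACA
    B ↦ BBB
    C ↦ BBC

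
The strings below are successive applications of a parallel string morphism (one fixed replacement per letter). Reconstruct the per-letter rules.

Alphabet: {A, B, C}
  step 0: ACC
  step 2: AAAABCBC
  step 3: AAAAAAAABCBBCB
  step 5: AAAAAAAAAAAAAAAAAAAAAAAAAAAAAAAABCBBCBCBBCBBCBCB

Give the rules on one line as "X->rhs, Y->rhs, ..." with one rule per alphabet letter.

  step 2 ⇒ step 3: AAAABCBC ⇒ AA·AA·AA·AA·BC·B·BC·B
    A ↦ AA
    B ↦ BC
    C ↦ B

A->AA, B->BC, C->B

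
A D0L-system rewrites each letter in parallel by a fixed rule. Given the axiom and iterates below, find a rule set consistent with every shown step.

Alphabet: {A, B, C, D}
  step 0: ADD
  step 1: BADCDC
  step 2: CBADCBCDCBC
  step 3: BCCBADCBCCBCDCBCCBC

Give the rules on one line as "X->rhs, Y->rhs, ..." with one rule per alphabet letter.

  step 2 ⇒ step 3: CBADCBCDCBC ⇒ BC·C·BA·DC·BC·C·BC·DC·BC·C·BC
    A ↦ BA
    B ↦ C
    C ↦ BC
    D ↦ DC

A->BA, B->C, C->BC, D->DC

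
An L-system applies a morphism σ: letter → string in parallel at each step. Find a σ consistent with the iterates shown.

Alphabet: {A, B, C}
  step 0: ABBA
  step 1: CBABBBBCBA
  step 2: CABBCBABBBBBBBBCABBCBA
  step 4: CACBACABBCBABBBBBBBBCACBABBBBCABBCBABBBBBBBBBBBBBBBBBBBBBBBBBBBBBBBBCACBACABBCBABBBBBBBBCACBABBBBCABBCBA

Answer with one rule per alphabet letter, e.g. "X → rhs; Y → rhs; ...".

  step 1 ⇒ step 2: CBABBBBCBA ⇒ CA·BB·CBA·BB·BB·BB·BB·CA·BB·CBA
    A ↦ CBA
    B ↦ BB
    C ↦ CA

A->CBA, B->BB, C->CA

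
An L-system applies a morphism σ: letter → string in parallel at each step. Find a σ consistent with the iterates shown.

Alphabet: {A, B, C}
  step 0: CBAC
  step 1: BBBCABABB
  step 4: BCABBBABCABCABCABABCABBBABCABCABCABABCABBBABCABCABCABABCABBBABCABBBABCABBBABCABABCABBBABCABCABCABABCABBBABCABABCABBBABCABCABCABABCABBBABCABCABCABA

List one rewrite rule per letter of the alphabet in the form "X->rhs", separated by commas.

  step 0 ⇒ step 1: CBAC ⇒ BB·BCA·BA·BB
    A ↦ BA
    B ↦ BCA
    C ↦ BB

A->BA, B->BCA, C->BB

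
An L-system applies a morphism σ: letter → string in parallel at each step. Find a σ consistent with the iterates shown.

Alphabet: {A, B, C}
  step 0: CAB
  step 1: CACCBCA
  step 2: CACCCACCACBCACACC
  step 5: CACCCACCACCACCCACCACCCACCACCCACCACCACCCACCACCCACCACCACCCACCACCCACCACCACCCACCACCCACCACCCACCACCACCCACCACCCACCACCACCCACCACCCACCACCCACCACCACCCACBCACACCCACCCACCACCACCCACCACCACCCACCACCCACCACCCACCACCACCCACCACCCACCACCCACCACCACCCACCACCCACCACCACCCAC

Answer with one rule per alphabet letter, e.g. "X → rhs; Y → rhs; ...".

  step 1 ⇒ step 2: CACCBCA ⇒ CAC·C·CAC·CAC·BCA·CAC·C
    A ↦ C
    B ↦ BCA
    C ↦ CAC

A->C, B->BCA, C->CAC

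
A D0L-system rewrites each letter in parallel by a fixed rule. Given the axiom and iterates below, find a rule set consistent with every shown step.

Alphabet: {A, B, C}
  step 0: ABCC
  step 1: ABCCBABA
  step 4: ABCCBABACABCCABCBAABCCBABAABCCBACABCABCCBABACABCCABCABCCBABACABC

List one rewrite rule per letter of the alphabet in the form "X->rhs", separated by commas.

  step 0 ⇒ step 1: ABCC ⇒ ABC·C·BA·BA
    A ↦ ABC
    B ↦ C
    C ↦ BA

A->ABC, B->C, C->BA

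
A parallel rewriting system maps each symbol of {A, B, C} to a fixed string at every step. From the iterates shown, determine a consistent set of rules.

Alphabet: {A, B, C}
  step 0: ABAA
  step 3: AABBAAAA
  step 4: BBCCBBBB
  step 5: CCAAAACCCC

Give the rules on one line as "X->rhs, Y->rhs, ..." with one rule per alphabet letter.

A->B, B->C, C->AA

  step 4 ⇒ step 5: BBCCBBBB ⇒ C·C·AA·AA·C·C·C·C
    B ↦ C
    C ↦ AA
  step 3 ⇒ step 4: AABBAAAA ⇒ B·B·C·C·B·B·B·B
    A ↦ B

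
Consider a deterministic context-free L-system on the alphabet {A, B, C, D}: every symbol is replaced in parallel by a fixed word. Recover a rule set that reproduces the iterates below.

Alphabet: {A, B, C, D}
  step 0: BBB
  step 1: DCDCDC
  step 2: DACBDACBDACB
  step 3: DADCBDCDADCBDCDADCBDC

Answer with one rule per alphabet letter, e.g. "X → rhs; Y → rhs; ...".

A->D, B->DC, C->CB, D->DA

  step 2 ⇒ step 3: DACBDACBDACB ⇒ DA·D·CB·DC·DA·D·CB·DC·DA·D·CB·DC
    A ↦ D
    B ↦ DC
    C ↦ CB
    D ↦ DA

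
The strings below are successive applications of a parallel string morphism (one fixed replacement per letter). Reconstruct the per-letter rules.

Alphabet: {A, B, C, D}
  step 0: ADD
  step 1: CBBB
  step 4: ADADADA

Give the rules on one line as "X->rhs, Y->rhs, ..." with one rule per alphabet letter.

A->CB, B->A, C->D, D->B

  step 0 ⇒ step 1: ADD ⇒ CB·B·B
    A ↦ CB
    D ↦ B
    B ↦ A  (constrained at step 1)
    C ↦ D  (constrained at step 1)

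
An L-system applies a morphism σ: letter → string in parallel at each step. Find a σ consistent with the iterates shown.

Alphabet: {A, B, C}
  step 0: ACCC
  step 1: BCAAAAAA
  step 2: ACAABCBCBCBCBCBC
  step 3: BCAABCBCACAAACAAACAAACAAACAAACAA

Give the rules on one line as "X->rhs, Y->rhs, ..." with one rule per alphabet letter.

A->BC, B->AC, C->AA

  step 2 ⇒ step 3: ACAABCBCBCBCBCBC ⇒ BC·AA·BC·BC·AC·AA·AC·AA·AC·AA·AC·AA·AC·AA·AC·AA
    A ↦ BC
    B ↦ AC
    C ↦ AA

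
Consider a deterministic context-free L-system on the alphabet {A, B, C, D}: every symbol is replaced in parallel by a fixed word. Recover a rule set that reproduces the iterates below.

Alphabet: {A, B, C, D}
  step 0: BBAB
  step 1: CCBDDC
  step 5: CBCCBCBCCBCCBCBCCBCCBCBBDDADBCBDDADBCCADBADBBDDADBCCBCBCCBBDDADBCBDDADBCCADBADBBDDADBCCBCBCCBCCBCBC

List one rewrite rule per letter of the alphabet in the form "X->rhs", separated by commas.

  step 0 ⇒ step 1: BBAB ⇒ C·C·BDD·C
    A ↦ BDD
    B ↦ C
    C ↦ CB  (constrained at step 1)
    D ↦ ADB  (constrained at step 1)

A->BDD, B->C, C->CB, D->ADB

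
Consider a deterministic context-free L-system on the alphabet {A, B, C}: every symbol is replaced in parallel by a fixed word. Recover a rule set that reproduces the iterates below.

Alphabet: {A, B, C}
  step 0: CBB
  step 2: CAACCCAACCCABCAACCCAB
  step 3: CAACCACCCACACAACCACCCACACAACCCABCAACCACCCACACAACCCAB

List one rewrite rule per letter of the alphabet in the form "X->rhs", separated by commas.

  step 2 ⇒ step 3: CAACCCAACCCABCAACCCAB ⇒ CA·ACC·ACC·CA·CA·CA·ACC·ACC·CA·CA·CA·ACC·CAB·CA·ACC·ACC·CA·CA·CA·ACC·CAB
    A ↦ ACC
    B ↦ CAB
    C ↦ CA

A->ACC, B->CAB, C->CA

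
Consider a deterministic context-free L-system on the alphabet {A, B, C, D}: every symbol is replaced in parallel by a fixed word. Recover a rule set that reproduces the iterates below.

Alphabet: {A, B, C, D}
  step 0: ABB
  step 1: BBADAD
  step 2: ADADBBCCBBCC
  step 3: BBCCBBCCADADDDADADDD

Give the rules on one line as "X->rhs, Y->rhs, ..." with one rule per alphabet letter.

  step 2 ⇒ step 3: ADADBBCCBBCC ⇒ BB·CC·BB·CC·AD·AD·D·D·AD·AD·D·D
    A ↦ BB
    B ↦ AD
    C ↦ D
    D ↦ CC

A->BB, B->AD, C->D, D->CC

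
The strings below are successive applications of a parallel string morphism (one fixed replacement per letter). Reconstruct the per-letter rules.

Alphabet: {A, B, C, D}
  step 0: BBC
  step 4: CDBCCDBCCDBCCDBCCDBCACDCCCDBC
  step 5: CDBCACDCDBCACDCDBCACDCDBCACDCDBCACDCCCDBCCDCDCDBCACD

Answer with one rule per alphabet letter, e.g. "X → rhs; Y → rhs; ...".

A->CC, B->A, C->CD, D->BC

  step 4 ⇒ step 5: CDBCCDBCCDBCCDBCCDBCACDCCCDBC ⇒ CD·BC·A·CD·CD·BC·A·CD·CD·BC·A·CD·CD·BC·A·CD·CD·BC·A·CD·CC·CD·BC·CD·CD·CD·BC·A·CD
    A ↦ CC
    B ↦ A
    C ↦ CD
    D ↦ BC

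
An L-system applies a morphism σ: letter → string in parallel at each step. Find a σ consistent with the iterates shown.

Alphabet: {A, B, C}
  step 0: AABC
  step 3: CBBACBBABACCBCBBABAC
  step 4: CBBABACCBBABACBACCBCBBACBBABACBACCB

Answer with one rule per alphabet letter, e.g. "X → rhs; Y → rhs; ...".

  step 3 ⇒ step 4: CBBACBBABACCBCBBABAC ⇒ CB·BA·BA·C·CB·BA·BA·C·BA·C·CB·CB·BA·CB·BA·BA·C·BA·C·CB
    A ↦ C
    B ↦ BA
    C ↦ CB

A->C, B->BA, C->CB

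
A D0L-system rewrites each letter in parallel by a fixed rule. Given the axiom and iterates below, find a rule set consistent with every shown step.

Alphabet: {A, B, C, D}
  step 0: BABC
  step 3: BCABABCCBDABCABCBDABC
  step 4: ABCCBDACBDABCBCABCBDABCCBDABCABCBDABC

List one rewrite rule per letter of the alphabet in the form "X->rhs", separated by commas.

A->CBD, B->A, C->BC, D->B

  step 3 ⇒ step 4: BCABABCCBDABCABCBDABC ⇒ A·BC·CBD·A·CBD·A·BC·BC·A·B·CBD·A·BC·CBD·A·BC·A·B·CBD·A·BC
    A ↦ CBD
    B ↦ A
    C ↦ BC
    D ↦ B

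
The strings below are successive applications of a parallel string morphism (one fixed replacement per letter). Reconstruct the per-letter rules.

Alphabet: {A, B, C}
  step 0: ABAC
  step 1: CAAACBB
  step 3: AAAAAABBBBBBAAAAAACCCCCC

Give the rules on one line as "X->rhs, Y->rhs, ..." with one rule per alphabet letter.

A->C, B->AAA, C->BB

  step 0 ⇒ step 1: ABAC ⇒ C·AAA·C·BB
    A ↦ C
    B ↦ AAA
    C ↦ BB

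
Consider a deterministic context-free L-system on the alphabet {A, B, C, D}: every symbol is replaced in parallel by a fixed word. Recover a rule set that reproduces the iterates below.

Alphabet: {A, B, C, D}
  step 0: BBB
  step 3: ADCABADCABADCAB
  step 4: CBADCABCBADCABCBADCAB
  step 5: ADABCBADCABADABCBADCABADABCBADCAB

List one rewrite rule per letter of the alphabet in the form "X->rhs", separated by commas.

A->C, B->AB, C->AD, D->B

  step 4 ⇒ step 5: CBADCABCBADCABCBADCAB ⇒ AD·AB·C·B·AD·C·AB·AD·AB·C·B·AD·C·AB·AD·AB·C·B·AD·C·AB
    A ↦ C
    B ↦ AB
    C ↦ AD
    D ↦ B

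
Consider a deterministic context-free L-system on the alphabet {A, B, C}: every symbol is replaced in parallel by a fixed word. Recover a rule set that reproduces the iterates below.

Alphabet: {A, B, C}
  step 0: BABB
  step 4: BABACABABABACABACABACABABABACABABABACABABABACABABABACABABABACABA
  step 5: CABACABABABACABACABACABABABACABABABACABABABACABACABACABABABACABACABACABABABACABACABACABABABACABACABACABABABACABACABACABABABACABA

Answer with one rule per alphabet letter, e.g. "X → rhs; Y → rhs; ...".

  step 4 ⇒ step 5: BABACABABABACABACABACABABABACABABABACABABABACABABABACABABABACABA ⇒ CA·BA·CA·BA·BA·BA·CA·BA·CA·BA·CA·BA·BA·BA·CA·BA·BA·BA·CA·BA·BA·BA·CA·BA·CA·BA·CA·BA·BA·BA·CA·BA·CA·BA·CA·BA·BA·BA·CA·BA·CA·BA·CA·BA·BA·BA·CA·BA·CA·BA·CA·BA·BA·BA·CA·BA·CA·BA·CA·BA·BA·BA·CA·BA
    A ↦ BA
    B ↦ CA
    C ↦ BA

A->BA, B->CA, C->BA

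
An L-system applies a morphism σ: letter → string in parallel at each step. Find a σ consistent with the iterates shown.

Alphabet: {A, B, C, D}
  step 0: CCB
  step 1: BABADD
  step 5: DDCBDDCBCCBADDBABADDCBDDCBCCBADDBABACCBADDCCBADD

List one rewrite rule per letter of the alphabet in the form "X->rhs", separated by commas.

  step 0 ⇒ step 1: CCB ⇒ BA·BA·DD
    B ↦ DD
    C ↦ BA
    A ↦ CB  (constrained at step 1)
    D ↦ C  (constrained at step 1)

A->CB, B->DD, C->BA, D->C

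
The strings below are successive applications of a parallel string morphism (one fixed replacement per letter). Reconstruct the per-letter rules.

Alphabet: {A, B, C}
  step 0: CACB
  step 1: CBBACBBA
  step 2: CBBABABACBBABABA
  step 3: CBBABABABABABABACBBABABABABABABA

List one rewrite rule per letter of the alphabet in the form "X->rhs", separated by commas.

A->BA, B->BA, C->CB

  step 2 ⇒ step 3: CBBABABACBBABABA ⇒ CB·BA·BA·BA·BA·BA·BA·BA·CB·BA·BA·BA·BA·BA·BA·BA
    A ↦ BA
    B ↦ BA
    C ↦ CB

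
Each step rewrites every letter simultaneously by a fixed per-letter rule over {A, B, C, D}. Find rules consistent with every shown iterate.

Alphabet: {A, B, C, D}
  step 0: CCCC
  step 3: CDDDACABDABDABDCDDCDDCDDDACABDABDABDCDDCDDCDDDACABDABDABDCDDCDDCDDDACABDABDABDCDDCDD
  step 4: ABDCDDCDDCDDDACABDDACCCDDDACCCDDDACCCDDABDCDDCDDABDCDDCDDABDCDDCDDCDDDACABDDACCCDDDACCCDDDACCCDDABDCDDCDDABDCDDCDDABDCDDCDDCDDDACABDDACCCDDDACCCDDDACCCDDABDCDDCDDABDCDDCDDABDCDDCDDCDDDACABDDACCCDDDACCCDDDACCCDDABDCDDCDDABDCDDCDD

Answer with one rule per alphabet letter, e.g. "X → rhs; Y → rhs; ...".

  step 3 ⇒ step 4: CDDDACABDABDABDCDDCDDCDDDACABDABDABDCDDCDDCDDDACABDABDABDCDDCDDCDDDACABDABDABDCDDCDD ⇒ ABD·CDD·CDD·CDD·DAC·ABD·DAC·C·CDD·DAC·C·CDD·DAC·C·CDD·ABD·CDD·CDD·ABD·CDD·CDD·ABD·CDD·CDD·CDD·DAC·ABD·DAC·C·CDD·DAC·C·CDD·DAC·C·CDD·ABD·CDD·CDD·ABD·CDD·CDD·ABD·CDD·CDD·CDD·DAC·ABD·DAC·C·CDD·DAC·C·CDD·DAC·C·CDD·ABD·CDD·CDD·ABD·CDD·CDD·ABD·CDD·CDD·CDD·DAC·ABD·DAC·C·CDD·DAC·C·CDD·DAC·C·CDD·ABD·CDD·CDD·ABD·CDD·CDD
    A ↦ DAC
    B ↦ C
    C ↦ ABD
    D ↦ CDD

A->DAC, B->C, C->ABD, D->CDD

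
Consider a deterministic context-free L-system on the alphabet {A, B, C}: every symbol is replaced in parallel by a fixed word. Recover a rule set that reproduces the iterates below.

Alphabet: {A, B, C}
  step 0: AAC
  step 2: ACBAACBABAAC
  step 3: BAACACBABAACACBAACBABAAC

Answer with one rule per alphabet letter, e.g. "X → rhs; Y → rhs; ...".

  step 2 ⇒ step 3: ACBAACBABAAC ⇒ BA·AC·AC·BA·BA·AC·AC·BA·AC·BA·BA·AC
    A ↦ BA
    B ↦ AC
    C ↦ AC

A->BA, B->AC, C->AC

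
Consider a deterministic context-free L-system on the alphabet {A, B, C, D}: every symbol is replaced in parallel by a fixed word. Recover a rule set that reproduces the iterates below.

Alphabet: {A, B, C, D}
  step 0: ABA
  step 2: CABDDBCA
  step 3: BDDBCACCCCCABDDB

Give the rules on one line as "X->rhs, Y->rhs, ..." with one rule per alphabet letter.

A->B, B->CA, C->BDD, D->CC

  step 2 ⇒ step 3: CABDDBCA ⇒ BDD·B·CA·CC·CC·CA·BDD·B
    A ↦ B
    B ↦ CA
    C ↦ BDD
    D ↦ CC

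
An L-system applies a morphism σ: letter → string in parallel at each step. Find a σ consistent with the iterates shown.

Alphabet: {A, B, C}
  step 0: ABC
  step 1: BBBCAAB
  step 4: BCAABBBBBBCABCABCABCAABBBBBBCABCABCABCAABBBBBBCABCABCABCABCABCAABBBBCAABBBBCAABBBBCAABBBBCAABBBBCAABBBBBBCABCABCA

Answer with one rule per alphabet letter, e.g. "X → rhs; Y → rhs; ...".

A->BB, B->BCA, C->AB

  step 0 ⇒ step 1: ABC ⇒ BB·BCA·AB
    A ↦ BB
    B ↦ BCA
    C ↦ AB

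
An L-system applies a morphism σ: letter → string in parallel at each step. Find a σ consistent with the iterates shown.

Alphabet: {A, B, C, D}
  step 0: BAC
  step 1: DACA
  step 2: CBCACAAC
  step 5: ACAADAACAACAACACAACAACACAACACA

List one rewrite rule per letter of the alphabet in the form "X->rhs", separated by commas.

A->AC, B->D, C->A, D->CBC

  step 1 ⇒ step 2: DACA ⇒ CBC·AC·A·AC
    A ↦ AC
    C ↦ A
    D ↦ CBC
  step 0 ⇒ step 1: BAC ⇒ D·AC·A
    B ↦ D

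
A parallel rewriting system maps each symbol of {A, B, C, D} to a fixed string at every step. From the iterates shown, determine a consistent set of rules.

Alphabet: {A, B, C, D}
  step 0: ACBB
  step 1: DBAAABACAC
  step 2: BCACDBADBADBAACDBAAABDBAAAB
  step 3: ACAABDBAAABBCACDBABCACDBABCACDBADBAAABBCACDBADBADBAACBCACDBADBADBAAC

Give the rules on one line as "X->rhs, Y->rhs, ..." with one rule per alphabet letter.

  step 2 ⇒ step 3: BCACDBADBADBAACDBAAABDBAAAB ⇒ AC·AAB·DBA·AAB·BC·AC·DBA·BC·AC·DBA·BC·AC·DBA·DBA·AAB·BC·AC·DBA·DBA·DBA·AC·BC·AC·DBA·DBA·DBA·AC
    A ↦ DBA
    B ↦ AC
    C ↦ AAB
    D ↦ BC

A->DBA, B->AC, C->AAB, D->BC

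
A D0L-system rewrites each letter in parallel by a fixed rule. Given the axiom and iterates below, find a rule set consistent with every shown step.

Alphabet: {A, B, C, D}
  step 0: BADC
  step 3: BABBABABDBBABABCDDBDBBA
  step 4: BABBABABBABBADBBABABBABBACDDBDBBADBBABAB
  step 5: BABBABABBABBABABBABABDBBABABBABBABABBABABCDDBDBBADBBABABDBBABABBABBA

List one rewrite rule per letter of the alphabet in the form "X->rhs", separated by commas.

A->B, B->BA, C->CD, D->DB

  step 4 ⇒ step 5: BABBABABBABBADBBABABBABBACDDBDBBADBBABAB ⇒ BA·B·BA·BA·B·BA·B·BA·BA·B·BA·BA·B·DB·BA·BA·B·BA·B·BA·BA·B·BA·BA·B·CD·DB·DB·BA·DB·BA·BA·B·DB·BA·BA·B·BA·B·BA
    A ↦ B
    B ↦ BA
    C ↦ CD
    D ↦ DB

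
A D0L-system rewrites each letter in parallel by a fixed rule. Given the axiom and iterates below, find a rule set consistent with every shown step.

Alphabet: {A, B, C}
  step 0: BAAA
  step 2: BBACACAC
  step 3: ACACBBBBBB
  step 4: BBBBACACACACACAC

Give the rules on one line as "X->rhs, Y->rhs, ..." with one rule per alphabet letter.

A->B, B->AC, C->B

  step 3 ⇒ step 4: ACACBBBBBB ⇒ B·B·B·B·AC·AC·AC·AC·AC·AC
    A ↦ B
    B ↦ AC
    C ↦ B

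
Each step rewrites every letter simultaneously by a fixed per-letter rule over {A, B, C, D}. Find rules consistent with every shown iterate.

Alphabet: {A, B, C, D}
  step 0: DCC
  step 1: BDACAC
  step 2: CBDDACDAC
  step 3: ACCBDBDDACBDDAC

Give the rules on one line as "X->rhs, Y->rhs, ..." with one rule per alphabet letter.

A->D, B->C, C->AC, D->BD

  step 2 ⇒ step 3: CBDDACDAC ⇒ AC·C·BD·BD·D·AC·BD·D·AC
    A ↦ D
    B ↦ C
    C ↦ AC
    D ↦ BD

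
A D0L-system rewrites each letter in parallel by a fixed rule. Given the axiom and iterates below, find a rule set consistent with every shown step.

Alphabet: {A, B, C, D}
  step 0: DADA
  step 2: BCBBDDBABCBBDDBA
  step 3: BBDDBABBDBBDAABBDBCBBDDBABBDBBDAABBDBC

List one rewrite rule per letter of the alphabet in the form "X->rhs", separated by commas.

A->BC, B->BBD, C->DBA, D->A

  step 2 ⇒ step 3: BCBBDDBABCBBDDBA ⇒ BBD·DBA·BBD·BBD·A·A·BBD·BC·BBD·DBA·BBD·BBD·A·A·BBD·BC
    A ↦ BC
    B ↦ BBD
    C ↦ DBA
    D ↦ A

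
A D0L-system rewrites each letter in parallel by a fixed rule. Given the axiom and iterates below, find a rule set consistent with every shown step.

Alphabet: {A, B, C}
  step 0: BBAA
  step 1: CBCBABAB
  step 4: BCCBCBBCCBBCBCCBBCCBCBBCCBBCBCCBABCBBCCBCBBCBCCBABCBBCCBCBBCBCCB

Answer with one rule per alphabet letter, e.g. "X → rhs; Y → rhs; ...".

A->AB, B->CB, C->BC

  step 0 ⇒ step 1: BBAA ⇒ CB·CB·AB·AB
    A ↦ AB
    B ↦ CB
    C ↦ BC  (constrained at step 1)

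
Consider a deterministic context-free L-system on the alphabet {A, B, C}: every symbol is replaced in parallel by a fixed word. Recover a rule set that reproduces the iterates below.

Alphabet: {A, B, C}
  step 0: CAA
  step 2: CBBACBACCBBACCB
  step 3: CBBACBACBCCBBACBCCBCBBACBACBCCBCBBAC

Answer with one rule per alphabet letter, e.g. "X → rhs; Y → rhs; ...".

  step 2 ⇒ step 3: CBBACBACCBBACCB ⇒ CB·BAC·BAC·BC·CB·BAC·BC·CB·CB·BAC·BAC·BC·CB·CB·BAC
    A ↦ BC
    B ↦ BAC
    C ↦ CB

A->BC, B->BAC, C->CB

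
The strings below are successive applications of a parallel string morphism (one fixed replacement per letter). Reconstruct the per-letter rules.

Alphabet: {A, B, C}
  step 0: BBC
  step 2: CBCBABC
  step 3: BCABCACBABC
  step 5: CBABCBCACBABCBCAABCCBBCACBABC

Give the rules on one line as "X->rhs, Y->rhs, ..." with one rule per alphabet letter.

A->CB, B->A, C->BC

  step 2 ⇒ step 3: CBCBABC ⇒ BC·A·BC·A·CB·A·BC
    A ↦ CB
    B ↦ A
    C ↦ BC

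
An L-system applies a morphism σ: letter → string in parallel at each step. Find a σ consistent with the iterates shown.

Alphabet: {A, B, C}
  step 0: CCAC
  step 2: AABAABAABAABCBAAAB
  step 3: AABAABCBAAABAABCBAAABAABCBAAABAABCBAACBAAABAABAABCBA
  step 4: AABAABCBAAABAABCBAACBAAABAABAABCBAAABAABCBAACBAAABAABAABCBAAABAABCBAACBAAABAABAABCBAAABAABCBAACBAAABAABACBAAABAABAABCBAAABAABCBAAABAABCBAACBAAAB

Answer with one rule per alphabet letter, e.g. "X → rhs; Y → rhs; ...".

A->AAB, B->CBA, C->A

  step 3 ⇒ step 4: AABAABCBAAABAABCBAAABAABCBAAABAABCBAACBAAABAABAABCBA ⇒ AAB·AAB·CBA·AAB·AAB·CBA·A·CBA·AAB·AAB·AAB·CBA·AAB·AAB·CBA·A·CBA·AAB·AAB·AAB·CBA·AAB·AAB·CBA·A·CBA·AAB·AAB·AAB·CBA·AAB·AAB·CBA·A·CBA·AAB·AAB·A·CBA·AAB·AAB·AAB·CBA·AAB·AAB·CBA·AAB·AAB·CBA·A·CBA·AAB
    A ↦ AAB
    B ↦ CBA
    C ↦ A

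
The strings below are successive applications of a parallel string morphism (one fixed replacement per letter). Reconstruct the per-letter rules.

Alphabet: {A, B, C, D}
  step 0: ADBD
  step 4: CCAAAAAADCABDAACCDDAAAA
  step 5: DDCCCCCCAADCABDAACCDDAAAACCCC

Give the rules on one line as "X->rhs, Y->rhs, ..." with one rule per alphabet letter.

A->C, B->ABD, C->D, D->AA

  step 4 ⇒ step 5: CCAAAAAADCABDAACCDDAAAA ⇒ D·D·C·C·C·C·C·C·AA·D·C·ABD·AA·C·C·D·D·AA·AA·C·C·C·C
    A ↦ C
    B ↦ ABD
    C ↦ D
    D ↦ AA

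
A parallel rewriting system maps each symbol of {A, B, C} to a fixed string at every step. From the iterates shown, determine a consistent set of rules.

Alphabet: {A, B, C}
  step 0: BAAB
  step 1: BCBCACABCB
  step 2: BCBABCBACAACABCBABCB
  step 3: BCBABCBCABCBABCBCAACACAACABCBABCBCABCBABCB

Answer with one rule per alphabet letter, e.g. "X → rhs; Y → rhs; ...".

  step 2 ⇒ step 3: BCBABCBACAACABCBABCB ⇒ BCB·A·BCB·CA·BCB·A·BCB·CA·A·CA·CA·A·CA·BCB·A·BCB·CA·BCB·A·BCB
    A ↦ CA
    B ↦ BCB
    C ↦ A

A->CA, B->BCB, C->A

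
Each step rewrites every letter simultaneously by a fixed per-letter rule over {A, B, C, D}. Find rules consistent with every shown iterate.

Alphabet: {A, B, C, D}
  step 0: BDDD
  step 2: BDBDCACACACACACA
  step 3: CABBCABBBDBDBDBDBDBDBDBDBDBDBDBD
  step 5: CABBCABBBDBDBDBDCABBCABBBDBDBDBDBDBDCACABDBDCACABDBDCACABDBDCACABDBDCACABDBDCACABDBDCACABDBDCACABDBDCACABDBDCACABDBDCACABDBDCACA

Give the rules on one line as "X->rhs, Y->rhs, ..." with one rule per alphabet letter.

A->BD, B->CA, C->BD, D->BB

  step 2 ⇒ step 3: BDBDCACACACACACA ⇒ CA·BB·CA·BB·BD·BD·BD·BD·BD·BD·BD·BD·BD·BD·BD·BD
    A ↦ BD
    B ↦ CA
    C ↦ BD
    D ↦ BB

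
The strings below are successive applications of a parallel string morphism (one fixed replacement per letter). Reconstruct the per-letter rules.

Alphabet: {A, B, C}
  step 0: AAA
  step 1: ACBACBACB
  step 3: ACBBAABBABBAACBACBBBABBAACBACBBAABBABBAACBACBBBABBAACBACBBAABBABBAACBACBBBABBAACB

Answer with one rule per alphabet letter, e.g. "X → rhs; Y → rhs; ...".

A->ACB, B->BBA, C->BAA

  step 0 ⇒ step 1: AAA ⇒ ACB·ACB·ACB
    A ↦ ACB
    B ↦ BBA  (constrained at step 1)
    C ↦ BAA  (constrained at step 1)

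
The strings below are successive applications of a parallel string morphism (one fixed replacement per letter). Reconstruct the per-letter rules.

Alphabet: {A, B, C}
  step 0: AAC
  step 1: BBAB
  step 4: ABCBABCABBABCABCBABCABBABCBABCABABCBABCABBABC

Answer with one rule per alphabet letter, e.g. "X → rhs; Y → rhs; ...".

  step 0 ⇒ step 1: AAC ⇒ B·B·AB
    A ↦ B
    C ↦ AB
    B ↦ ABC  (constrained at step 1)

A->B, B->ABC, C->AB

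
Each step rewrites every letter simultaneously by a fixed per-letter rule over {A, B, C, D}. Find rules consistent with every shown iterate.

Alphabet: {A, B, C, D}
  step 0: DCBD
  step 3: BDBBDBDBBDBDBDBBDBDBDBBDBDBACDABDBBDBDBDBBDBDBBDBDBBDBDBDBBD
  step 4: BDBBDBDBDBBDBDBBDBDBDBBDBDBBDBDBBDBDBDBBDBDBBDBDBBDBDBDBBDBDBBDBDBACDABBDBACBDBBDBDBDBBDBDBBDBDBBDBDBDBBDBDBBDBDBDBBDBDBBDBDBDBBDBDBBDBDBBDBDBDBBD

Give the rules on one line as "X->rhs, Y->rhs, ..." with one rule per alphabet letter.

  step 3 ⇒ step 4: BDBBDBDBBDBDBDBBDBDBDBBDBDBACDABDBBDBDBDBBDBDBBDBDBBDBDBDBBD ⇒ BD·BBD·BD·BD·BBD·BD·BBD·BD·BD·BBD·BD·BBD·BD·BBD·BD·BD·BBD·BD·BBD·BD·BBD·BD·BD·BBD·BD·BBD·BD·BAC·DA·BBD·BAC·BD·BBD·BD·BD·BBD·BD·BBD·BD·BBD·BD·BD·BBD·BD·BBD·BD·BD·BBD·BD·BBD·BD·BD·BBD·BD·BBD·BD·BBD·BD·BD·BBD
    A ↦ BAC
    B ↦ BD
    C ↦ DA
    D ↦ BBD

A->BAC, B->BD, C->DA, D->BBD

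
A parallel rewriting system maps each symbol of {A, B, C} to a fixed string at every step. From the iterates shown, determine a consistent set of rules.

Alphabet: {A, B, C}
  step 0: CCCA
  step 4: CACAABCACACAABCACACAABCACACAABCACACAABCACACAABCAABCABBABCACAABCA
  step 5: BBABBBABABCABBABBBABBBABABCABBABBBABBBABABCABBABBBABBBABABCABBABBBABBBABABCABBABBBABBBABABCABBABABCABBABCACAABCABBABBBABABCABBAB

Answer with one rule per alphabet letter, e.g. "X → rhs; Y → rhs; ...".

A->AB, B->CA, C->BB

  step 4 ⇒ step 5: CACAABCACACAABCACACAABCACACAABCACACAABCACACAABCAABCABBABCACAABCA ⇒ BB·AB·BB·AB·AB·CA·BB·AB·BB·AB·BB·AB·AB·CA·BB·AB·BB·AB·BB·AB·AB·CA·BB·AB·BB·AB·BB·AB·AB·CA·BB·AB·BB·AB·BB·AB·AB·CA·BB·AB·BB·AB·BB·AB·AB·CA·BB·AB·AB·CA·BB·AB·CA·CA·AB·CA·BB·AB·BB·AB·AB·CA·BB·AB
    A ↦ AB
    B ↦ CA
    C ↦ BB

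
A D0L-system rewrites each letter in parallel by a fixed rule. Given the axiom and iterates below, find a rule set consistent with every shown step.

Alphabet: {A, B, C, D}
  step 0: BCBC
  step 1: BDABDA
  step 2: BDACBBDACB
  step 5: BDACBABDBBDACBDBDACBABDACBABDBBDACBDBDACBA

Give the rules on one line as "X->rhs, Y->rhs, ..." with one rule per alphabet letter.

  step 1 ⇒ step 2: BDABDA ⇒ BD·AC·B·BD·AC·B
    A ↦ B
    B ↦ BD
    D ↦ AC
  step 0 ⇒ step 1: BCBC ⇒ BD·A·BD·A
    C ↦ A

A->B, B->BD, C->A, D->AC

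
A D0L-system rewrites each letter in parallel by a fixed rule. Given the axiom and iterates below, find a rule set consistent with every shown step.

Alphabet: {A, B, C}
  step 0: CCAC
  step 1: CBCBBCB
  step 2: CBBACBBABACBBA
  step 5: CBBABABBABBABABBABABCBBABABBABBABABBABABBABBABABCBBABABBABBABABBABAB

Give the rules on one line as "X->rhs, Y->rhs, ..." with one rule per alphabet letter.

  step 1 ⇒ step 2: CBCBBCB ⇒ CB·BA·CB·BA·BA·CB·BA
    B ↦ BA
    C ↦ CB
  step 0 ⇒ step 1: CCAC ⇒ CB·CB·B·CB
    A ↦ B

A->B, B->BA, C->CB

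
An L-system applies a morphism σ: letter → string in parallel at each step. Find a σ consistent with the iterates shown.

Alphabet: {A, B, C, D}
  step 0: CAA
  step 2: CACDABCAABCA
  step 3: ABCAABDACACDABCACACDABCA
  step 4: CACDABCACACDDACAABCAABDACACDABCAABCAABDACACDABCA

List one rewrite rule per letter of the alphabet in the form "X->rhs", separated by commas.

A->CA, B->CD, C->AB, D->DA

  step 3 ⇒ step 4: ABCAABDACACDABCACACDABCA ⇒ CA·CD·AB·CA·CA·CD·DA·CA·AB·CA·AB·DA·CA·CD·AB·CA·AB·CA·AB·DA·CA·CD·AB·CA
    A ↦ CA
    B ↦ CD
    C ↦ AB
    D ↦ DA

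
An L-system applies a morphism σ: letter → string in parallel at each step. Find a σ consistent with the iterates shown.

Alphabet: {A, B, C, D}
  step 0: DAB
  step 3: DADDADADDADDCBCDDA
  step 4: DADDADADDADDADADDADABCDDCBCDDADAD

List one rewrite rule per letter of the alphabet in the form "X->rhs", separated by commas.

  step 3 ⇒ step 4: DADDADADDADDCBCDDA ⇒ DA·D·DA·DA·D·DA·D·DA·DA·D·DA·DA·BCD·DC·BCD·DA·DA·D
    A ↦ D
    B ↦ DC
    C ↦ BCD
    D ↦ DA

A->D, B->DC, C->BCD, D->DA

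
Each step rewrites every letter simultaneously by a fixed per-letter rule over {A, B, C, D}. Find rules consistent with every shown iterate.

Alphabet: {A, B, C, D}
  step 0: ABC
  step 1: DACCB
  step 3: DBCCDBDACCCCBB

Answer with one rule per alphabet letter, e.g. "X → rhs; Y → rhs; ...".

A->DA, B->CC, C->B, D->DB

  step 0 ⇒ step 1: ABC ⇒ DA·CC·B
    A ↦ DA
    B ↦ CC
    C ↦ B
    D ↦ DB  (constrained at step 1)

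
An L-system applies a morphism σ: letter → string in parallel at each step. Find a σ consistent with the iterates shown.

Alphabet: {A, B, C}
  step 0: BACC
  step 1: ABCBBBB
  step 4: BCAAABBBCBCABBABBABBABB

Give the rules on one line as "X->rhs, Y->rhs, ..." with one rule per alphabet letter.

A->BC, B->A, C->BB

  step 0 ⇒ step 1: BACC ⇒ A·BC·BB·BB
    A ↦ BC
    B ↦ A
    C ↦ BB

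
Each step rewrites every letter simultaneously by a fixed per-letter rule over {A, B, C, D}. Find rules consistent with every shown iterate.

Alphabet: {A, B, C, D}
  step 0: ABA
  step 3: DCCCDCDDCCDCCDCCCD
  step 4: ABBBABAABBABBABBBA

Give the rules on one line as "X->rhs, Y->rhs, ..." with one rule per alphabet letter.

A->CD, B->DCC, C->B, D->A

  step 3 ⇒ step 4: DCCCDCDDCCDCCDCCCD ⇒ A·B·B·B·A·B·A·A·B·B·A·B·B·A·B·B·B·A
    C ↦ B
    D ↦ A
    A ↦ CD  (constrained at step 0)
    B ↦ DCC  (constrained at step 0)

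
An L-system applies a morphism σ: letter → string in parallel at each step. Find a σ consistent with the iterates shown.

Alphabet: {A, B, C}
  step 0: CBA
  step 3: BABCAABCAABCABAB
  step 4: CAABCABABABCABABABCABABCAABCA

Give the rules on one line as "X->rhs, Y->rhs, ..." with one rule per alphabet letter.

  step 3 ⇒ step 4: BABCAABCAABCABAB ⇒ CA·AB·CA·B·AB·AB·CA·B·AB·AB·CA·B·AB·CA·AB·CA
    A ↦ AB
    B ↦ CA
    C ↦ B

A->AB, B->CA, C->B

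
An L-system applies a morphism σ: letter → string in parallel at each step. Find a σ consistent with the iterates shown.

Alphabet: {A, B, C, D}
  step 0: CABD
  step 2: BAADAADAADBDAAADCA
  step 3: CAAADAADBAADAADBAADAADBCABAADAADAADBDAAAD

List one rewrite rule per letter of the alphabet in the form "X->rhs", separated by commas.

  step 2 ⇒ step 3: BAADAADAADBDAAADCA ⇒ CA·AAD·AAD·B·AAD·AAD·B·AAD·AAD·B·CA·B·AAD·AAD·AAD·B·DA·AAD
    A ↦ AAD
    B ↦ CA
    C ↦ DA
    D ↦ B

A->AAD, B->CA, C->DA, D->B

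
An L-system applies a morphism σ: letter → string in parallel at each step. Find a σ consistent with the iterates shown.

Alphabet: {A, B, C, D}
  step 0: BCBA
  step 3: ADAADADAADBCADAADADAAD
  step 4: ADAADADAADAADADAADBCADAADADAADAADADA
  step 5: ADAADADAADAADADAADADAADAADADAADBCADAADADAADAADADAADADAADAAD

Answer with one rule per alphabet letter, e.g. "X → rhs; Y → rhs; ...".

A->AD, B->AD, C->BC, D->A

  step 4 ⇒ step 5: ADAADADAADAADADAADBCADAADADAADAADADA ⇒ AD·A·AD·AD·A·AD·A·AD·AD·A·AD·AD·A·AD·A·AD·AD·A·AD·BC·AD·A·AD·AD·A·AD·A·AD·AD·A·AD·AD·A·AD·A·AD
    A ↦ AD
    B ↦ AD
    C ↦ BC
    D ↦ A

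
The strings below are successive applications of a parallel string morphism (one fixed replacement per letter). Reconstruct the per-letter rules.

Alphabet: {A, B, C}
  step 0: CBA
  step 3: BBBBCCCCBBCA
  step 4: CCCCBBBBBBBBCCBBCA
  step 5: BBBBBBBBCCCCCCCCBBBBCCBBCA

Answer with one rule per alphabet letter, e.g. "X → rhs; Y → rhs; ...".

  step 4 ⇒ step 5: CCCCBBBBBBBBCCBBCA ⇒ BB·BB·BB·BB·C·C·C·C·C·C·C·C·BB·BB·C·C·BB·CA
    A ↦ CA
    B ↦ C
    C ↦ BB

A->CA, B->C, C->BB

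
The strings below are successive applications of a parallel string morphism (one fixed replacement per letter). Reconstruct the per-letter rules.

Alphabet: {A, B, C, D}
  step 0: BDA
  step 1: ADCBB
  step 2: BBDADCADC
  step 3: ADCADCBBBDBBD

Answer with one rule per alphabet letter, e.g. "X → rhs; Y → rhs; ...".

  step 2 ⇒ step 3: BBDADCADC ⇒ ADC·ADC·B·B·B·D·B·B·D
    A ↦ B
    B ↦ ADC
    C ↦ D
    D ↦ B

A->B, B->ADC, C->D, D->B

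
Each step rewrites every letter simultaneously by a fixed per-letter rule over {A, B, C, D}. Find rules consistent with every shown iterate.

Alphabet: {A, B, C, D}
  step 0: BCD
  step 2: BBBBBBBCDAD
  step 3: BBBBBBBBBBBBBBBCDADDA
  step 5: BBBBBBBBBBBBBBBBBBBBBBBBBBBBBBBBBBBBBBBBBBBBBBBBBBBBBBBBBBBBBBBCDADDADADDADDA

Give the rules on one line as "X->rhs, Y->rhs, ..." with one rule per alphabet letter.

  step 2 ⇒ step 3: BBBBBBBCDAD ⇒ BB·BB·BB·BB·BB·BB·BB·BC·DA·D·DA
    A ↦ D
    B ↦ BB
    C ↦ BC
    D ↦ DA

A->D, B->BB, C->BC, D->DA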